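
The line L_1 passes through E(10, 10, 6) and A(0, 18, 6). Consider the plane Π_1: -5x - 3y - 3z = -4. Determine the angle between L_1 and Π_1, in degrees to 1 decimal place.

A direction vector for L_1 is A − E = (-10, 8, 0).
sin θ = |n·v| / (|n||v|) = |26| / (√43 · √164) = 0.30961.
θ ≈ 18.0°.

18.0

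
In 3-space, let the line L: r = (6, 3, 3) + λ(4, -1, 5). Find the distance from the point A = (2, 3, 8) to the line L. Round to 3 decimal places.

6.251

Taking (6, 3, 3) on L with direction v = (4, -1, 5): w = A − (6, 3, 3) = (-4, 0, 5), and w × v = (5, 40, 4).
Distance = |w × v| / |v| = √1641 / √42 ≈ 6.251.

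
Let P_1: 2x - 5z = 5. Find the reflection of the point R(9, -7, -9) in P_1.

(1, -7, 11)

λ = (n·R − d)/|n|² = (63 − 5)/29 = 2.
Reflection = R − 2λn = (9, -7, -9) − 4·(2, 0, -5) = (1, -7, 11).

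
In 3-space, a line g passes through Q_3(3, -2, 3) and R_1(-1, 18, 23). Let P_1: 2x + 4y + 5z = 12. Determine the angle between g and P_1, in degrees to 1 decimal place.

63.8

A direction vector for g is R_1 − Q_3 = (-4, 20, 20).
sin θ = |n·v| / (|n||v|) = |172| / (√45 · √816) = 0.89759.
θ ≈ 63.8°.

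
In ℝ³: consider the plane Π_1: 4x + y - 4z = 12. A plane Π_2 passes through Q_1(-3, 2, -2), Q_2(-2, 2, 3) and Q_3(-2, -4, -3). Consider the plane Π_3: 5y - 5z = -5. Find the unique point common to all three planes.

(-2, -8, -7)

Q_1Q_2 = (1, 0, 5), Q_1Q_3 = (1, -6, -1); a normal to Π_2 is Q_1Q_2 × Q_1Q_3 = (30, 6, -6).
Using Q_1: Π_2 has equation 30x + 6y - 6z = -66.
Solving the 3×3 linear system 4x + y - 4z = 12, 30x + 6y - 6z = -66, 5y - 5z = -5 (e.g. by elimination or Cramer's rule, determinant = -450) gives (-2, -8, -7).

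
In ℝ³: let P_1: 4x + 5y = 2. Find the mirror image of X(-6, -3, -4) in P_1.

(2, 7, -4)

λ = (n·X − d)/|n|² = (-39 − 2)/41 = -1.
Reflection = X − 2λn = (-6, -3, -4) − (-2)·(4, 5, 0) = (2, 7, -4).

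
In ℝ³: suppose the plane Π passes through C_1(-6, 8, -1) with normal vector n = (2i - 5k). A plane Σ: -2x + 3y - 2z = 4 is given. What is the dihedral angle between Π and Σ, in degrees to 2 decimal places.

74.32

Π: n·r = n·C_1 gives 2x - 5z = -7.
cos θ = |n₁·n₂| / (|n₁||n₂|) = |6| / (√29 · √17).
θ = arccos(0.27023) ≈ 74.32°.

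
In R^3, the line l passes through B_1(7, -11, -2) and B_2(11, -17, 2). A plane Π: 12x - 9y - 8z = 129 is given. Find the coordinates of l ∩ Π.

(3, -5, -6)

A direction vector for l is B_2 − B_1 = (4, -6, 4).
Substitute r = (7, -11, -2) + t(4, -6, 4) into the plane: 199 + 70t = 129, so t = -1.
Intersection: (7, -11, -2) + (-1)·(4, -6, 4) = (3, -5, -6).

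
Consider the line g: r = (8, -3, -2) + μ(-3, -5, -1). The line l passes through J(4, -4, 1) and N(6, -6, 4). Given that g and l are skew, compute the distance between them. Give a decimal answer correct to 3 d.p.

4.472

A direction vector for l is N − J = (2, -2, 3).
Common perpendicular direction n = (-3, -5, -1) × (2, -2, 3) = (-17, 7, 16).
With w = (4, -4, 1) − (8, -3, -2) = (-4, -1, 3), w · n = 109.
Distance = |w · n| / |n| = |109| / √594 ≈ 4.472.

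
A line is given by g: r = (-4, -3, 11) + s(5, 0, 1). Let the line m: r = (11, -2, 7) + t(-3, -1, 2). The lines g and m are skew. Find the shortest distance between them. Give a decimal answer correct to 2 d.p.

1.58

Common perpendicular direction n = (5, 0, 1) × (-3, -1, 2) = (1, -13, -5).
With w = (11, -2, 7) − (-4, -3, 11) = (15, 1, -4), w · n = 22.
Distance = |w · n| / |n| = |22| / √195 ≈ 1.58.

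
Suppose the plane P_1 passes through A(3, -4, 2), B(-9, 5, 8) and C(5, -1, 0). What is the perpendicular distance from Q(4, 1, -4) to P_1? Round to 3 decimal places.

AB = (-12, 9, 6), AC = (2, 3, -2); a normal to P_1 is AB × AC = (-36, -12, -54).
Using A: P_1 has equation -36x - 12y - 54z = -168.
n·Q − d = (-36)·(4) + (-12)·(1) + (-54)·(-4) − (-168) = 228; |n| = √4356.
Distance = |228| / √4356 = 228/√4356 ≈ 3.455.

3.455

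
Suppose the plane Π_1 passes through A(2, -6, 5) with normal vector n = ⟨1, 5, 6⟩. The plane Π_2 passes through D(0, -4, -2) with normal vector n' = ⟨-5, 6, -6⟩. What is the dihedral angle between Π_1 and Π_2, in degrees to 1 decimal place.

Π_1: n·r = n·A gives x + 5y + 6z = 2.
Π_2: n'·r = n'·D gives -5x + 6y - 6z = -12.
cos θ = |n₁·n₂| / (|n₁||n₂|) = |-11| / (√62 · √97).
θ = arccos(0.14184) ≈ 81.8°.

81.8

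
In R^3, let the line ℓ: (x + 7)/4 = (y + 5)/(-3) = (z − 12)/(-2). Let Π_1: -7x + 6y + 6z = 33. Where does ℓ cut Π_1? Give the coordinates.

(-3, -8, 10)

ℓ has direction (4, -3, -2) through (-7, -5, 12).
Substitute r = (-7, -5, 12) + t(4, -3, -2) into the plane: 91 + (-58)t = 33, so t = 1.
Intersection: (-7, -5, 12) + 1·(4, -3, -2) = (-3, -8, 10).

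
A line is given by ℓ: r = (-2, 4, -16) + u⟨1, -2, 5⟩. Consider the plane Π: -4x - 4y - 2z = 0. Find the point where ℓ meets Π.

(2, -4, 4)

Substitute r = (-2, 4, -16) + t(1, -2, 5) into the plane: 24 + (-6)t = 0, so t = 4.
Intersection: (-2, 4, -16) + 4·(1, -2, 5) = (2, -4, 4).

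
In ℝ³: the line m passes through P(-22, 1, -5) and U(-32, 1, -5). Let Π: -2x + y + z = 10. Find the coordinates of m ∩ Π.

A direction vector for m is U − P = (-10, 0, 0).
Substitute r = (-22, 1, -5) + t(-10, 0, 0) into the plane: 40 + 20t = 10, so t = -3/2.
Intersection: (-22, 1, -5) + (-3/2)·(-10, 0, 0) = (-7, 1, -5).

(-7, 1, -5)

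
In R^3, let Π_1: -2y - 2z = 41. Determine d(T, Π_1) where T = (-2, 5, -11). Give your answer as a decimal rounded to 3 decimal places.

n·T − d = (0)·(-2) + (-2)·(5) + (-2)·(-11) − 41 = -29; |n| = √8.
Distance = |-29| / √8 = 29/√8 ≈ 10.253.

10.253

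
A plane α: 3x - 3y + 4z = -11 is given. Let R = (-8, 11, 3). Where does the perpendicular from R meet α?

Foot = R − λn with λ = (n·R − d)/|n|² = (-45 − (-11))/34 = -1.
Foot = (-8, 11, 3) − (-1)·(3, -3, 4) = (-5, 8, 7).

(-5, 8, 7)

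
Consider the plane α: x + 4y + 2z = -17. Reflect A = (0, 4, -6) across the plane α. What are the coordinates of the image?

(-2, -4, -10)

λ = (n·A − d)/|n|² = (4 − (-17))/21 = 1.
Reflection = A − 2λn = (0, 4, -6) − 2·(1, 4, 2) = (-2, -4, -10).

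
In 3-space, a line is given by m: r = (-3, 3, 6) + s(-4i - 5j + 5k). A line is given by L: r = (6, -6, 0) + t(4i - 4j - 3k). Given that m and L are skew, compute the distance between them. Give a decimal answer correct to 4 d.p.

Common perpendicular direction n = (-4, -5, 5) × (4, -4, -3) = (35, 8, 36).
With w = (6, -6, 0) − (-3, 3, 6) = (9, -9, -6), w · n = 27.
Distance = |w · n| / |n| = |27| / √2585 ≈ 0.5310.

0.5310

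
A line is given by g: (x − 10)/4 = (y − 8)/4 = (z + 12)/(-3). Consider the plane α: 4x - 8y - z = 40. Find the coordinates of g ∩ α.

(-6, -8, 0)

g has direction (4, 4, -3) through (10, 8, -12).
Substitute r = (10, 8, -12) + t(4, 4, -3) into the plane: -12 + (-13)t = 40, so t = -4.
Intersection: (10, 8, -12) + (-4)·(4, 4, -3) = (-6, -8, 0).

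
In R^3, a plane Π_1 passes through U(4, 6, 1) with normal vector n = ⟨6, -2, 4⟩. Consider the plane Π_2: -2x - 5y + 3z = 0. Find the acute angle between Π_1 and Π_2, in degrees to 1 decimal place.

Π_1: n·r = n·U gives 6x - 2y + 4z = 16.
cos θ = |n₁·n₂| / (|n₁||n₂|) = |10| / (√56 · √38).
θ = arccos(0.21678) ≈ 77.5°.

77.5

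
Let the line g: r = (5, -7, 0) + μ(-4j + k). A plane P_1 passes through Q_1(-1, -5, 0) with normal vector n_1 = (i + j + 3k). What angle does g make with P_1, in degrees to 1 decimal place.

4.2

P_1: n_1·r = n_1·Q_1 gives x + y + 3z = -6.
sin θ = |n·v| / (|n||v|) = |-1| / (√11 · √17) = 0.07313.
θ ≈ 4.2°.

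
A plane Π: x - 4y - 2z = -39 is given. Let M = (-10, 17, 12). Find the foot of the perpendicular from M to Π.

(-7, 5, 6)

Foot = M − λn with λ = (n·M − d)/|n|² = (-102 − (-39))/21 = -3.
Foot = (-10, 17, 12) − (-3)·(1, -4, -2) = (-7, 5, 6).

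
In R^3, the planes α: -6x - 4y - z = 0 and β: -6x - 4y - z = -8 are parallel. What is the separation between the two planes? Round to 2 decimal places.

Same normal n = (-6, -4, -1) with |n| = √53; distance = |0 − (-8)| / |n| = 8/√53 ≈ 1.10.

1.10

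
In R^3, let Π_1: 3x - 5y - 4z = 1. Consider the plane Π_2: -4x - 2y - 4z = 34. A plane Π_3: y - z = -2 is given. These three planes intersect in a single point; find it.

Solving the 3×3 linear system 3x - 5y - 4z = 1, -4x - 2y - 4z = 34, y - z = -2 (e.g. by elimination or Cramer's rule, determinant = 54) gives (-6, -3, -1).

(-6, -3, -1)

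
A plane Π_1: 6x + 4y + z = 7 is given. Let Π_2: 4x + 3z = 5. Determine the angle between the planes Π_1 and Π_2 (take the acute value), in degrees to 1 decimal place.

42.1

cos θ = |n₁·n₂| / (|n₁||n₂|) = |27| / (√53 · √25).
θ = arccos(0.74175) ≈ 42.1°.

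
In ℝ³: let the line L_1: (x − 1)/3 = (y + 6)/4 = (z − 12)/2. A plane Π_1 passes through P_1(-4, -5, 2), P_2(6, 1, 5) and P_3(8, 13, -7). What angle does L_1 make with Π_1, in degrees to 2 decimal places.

L_1 has direction (3, 4, 2) through (1, -6, 12).
P_1P_2 = (10, 6, 3), P_1P_3 = (12, 18, -9); a normal to Π_1 is P_1P_2 × P_1P_3 = (-108, 126, 108).
Using P_1: Π_1 has equation -108x + 126y + 108z = 18.
sin θ = |n·v| / (|n||v|) = |396| / (√39204 · √29) = 0.37139.
θ ≈ 21.80°.

21.80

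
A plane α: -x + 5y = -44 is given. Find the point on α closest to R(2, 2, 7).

Foot = R − λn with λ = (n·R − d)/|n|² = (8 − (-44))/26 = 2.
Foot = (2, 2, 7) − 2·(-1, 5, 0) = (4, -8, 7).

(4, -8, 7)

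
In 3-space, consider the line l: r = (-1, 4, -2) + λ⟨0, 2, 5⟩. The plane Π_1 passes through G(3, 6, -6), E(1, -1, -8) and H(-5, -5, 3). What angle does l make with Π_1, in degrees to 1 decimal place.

11.2

GE = (-2, -7, -2), GH = (-8, -11, 9); a normal to Π_1 is GE × GH = (-85, 34, -34).
Using G: Π_1 has equation -85x + 34y - 34z = 153.
sin θ = |n·v| / (|n||v|) = |-102| / (√9537 · √29) = 0.19395.
θ ≈ 11.2°.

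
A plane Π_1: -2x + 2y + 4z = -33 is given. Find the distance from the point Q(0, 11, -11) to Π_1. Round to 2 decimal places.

n·Q − d = (-2)·(0) + (2)·(11) + (4)·(-11) − (-33) = 11; |n| = √24.
Distance = |11| / √24 = 11/√24 ≈ 2.25.

2.25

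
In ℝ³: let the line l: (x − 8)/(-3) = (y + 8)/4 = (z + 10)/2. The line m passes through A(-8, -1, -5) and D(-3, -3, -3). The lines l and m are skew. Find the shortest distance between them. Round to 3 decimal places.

l has direction (-3, 4, 2) through (8, -8, -10).
A direction vector for m is D − A = (5, -2, 2).
Common perpendicular direction n = (-3, 4, 2) × (5, -2, 2) = (12, 16, -14).
With w = (-8, -1, -5) − (8, -8, -10) = (-16, 7, 5), w · n = -150.
Distance = |w · n| / |n| = |-150| / √596 ≈ 6.144.

6.144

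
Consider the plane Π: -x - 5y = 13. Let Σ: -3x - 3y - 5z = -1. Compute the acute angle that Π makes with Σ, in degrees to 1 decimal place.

cos θ = |n₁·n₂| / (|n₁||n₂|) = |18| / (√26 · √43).
θ = arccos(0.53833) ≈ 57.4°.

57.4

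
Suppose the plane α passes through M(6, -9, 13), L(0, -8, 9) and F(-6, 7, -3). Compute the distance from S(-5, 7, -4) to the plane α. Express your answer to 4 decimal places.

ML = (-6, 1, -4), MF = (-12, 16, -16); a normal to α is ML × MF = (48, -48, -84).
Using M: α has equation 48x - 48y - 84z = -372.
n·S − d = (48)·(-5) + (-48)·(7) + (-84)·(-4) − (-372) = 132; |n| = √11664.
Distance = |132| / √11664 = 132/√11664 ≈ 1.2222.

1.2222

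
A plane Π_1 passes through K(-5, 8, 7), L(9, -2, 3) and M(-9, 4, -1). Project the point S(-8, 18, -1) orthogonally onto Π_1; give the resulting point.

(-12, 10, 5)

KL = (14, -10, -4), KM = (-4, -4, -8); a normal to Π_1 is KL × KM = (64, 128, -96).
Using K: Π_1 has equation 64x + 128y - 96z = 32.
Foot = S − λn with λ = (n·S − d)/|n|² = (1888 − 32)/29696 = 1/16.
Foot = (-8, 18, -1) − (1/16)·(64, 128, -96) = (-12, 10, 5).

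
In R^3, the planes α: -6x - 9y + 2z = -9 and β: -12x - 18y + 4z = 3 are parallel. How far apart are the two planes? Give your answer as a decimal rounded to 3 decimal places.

0.955

Rescale β by 1/2: -6x - 9y + 2z = 3/2. Then distance = |-9 − (3/2)| / √121 ≈ 0.955.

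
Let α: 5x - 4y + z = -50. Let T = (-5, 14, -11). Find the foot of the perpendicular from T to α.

(0, 10, -10)

Foot = T − λn with λ = (n·T − d)/|n|² = (-92 − (-50))/42 = -1.
Foot = (-5, 14, -11) − (-1)·(5, -4, 1) = (0, 10, -10).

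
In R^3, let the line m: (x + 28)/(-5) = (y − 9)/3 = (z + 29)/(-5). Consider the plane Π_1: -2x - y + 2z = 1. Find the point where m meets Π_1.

m has direction (-5, 3, -5) through (-28, 9, -29).
Substitute r = (-28, 9, -29) + t(-5, 3, -5) into the plane: -11 + (-3)t = 1, so t = -4.
Intersection: (-28, 9, -29) + (-4)·(-5, 3, -5) = (-8, -3, -9).

(-8, -3, -9)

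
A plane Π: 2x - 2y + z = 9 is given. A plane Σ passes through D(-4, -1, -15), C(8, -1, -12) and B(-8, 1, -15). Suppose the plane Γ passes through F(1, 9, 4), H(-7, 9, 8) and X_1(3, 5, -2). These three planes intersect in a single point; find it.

DC = (12, 0, 3), DB = (-4, 2, 0); a normal to Σ is DC × DB = (-6, -12, 24).
Using D: Σ has equation -6x - 12y + 24z = -324.
FH = (-8, 0, 4), FX_1 = (2, -4, -6); a normal to Γ is FH × FX_1 = (16, -40, 32).
Using F: Γ has equation 16x - 40y + 32z = -216.
Solving the 3×3 linear system 2x - 2y + z = 9, -6x - 12y + 24z = -324, 16x - 40y + 32z = -216 (e.g. by elimination or Cramer's rule, determinant = 432) gives (12, 3, -9).

(12, 3, -9)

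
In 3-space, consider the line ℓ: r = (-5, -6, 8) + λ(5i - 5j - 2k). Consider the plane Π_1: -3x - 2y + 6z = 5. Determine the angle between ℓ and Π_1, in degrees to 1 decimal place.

sin θ = |n·v| / (|n||v|) = |-17| / (√49 · √54) = 0.33049.
θ ≈ 19.3°.

19.3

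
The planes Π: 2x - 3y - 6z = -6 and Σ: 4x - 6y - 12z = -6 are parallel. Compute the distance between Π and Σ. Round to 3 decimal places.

0.429

Rescale Σ by 1/2: 2x - 3y - 6z = -3. Then distance = |-6 − (-3)| / √49 ≈ 0.429.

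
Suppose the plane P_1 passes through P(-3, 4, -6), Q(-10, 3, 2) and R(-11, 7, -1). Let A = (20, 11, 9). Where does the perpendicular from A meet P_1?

PQ = (-7, -1, 8), PR = (-8, 3, 5); a normal to P_1 is PQ × PR = (-29, -29, -29).
Using P: P_1 has equation -29x - 29y - 29z = 145.
Foot = A − λn with λ = (n·A − d)/|n|² = (-1160 − 145)/2523 = -15/29.
Foot = (20, 11, 9) − (-15/29)·(-29, -29, -29) = (5, -4, -6).

(5, -4, -6)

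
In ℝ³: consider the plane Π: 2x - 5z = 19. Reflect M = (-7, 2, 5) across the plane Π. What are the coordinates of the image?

(1, 2, -15)

λ = (n·M − d)/|n|² = (-39 − 19)/29 = -2.
Reflection = M − 2λn = (-7, 2, 5) − (-4)·(2, 0, -5) = (1, 2, -15).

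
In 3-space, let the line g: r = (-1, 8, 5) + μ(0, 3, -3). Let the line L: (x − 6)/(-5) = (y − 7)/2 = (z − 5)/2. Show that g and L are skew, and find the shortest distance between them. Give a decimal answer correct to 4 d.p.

2.8311

L has direction (-5, 2, 2) through (6, 7, 5).
Common perpendicular direction n = (0, 3, -3) × (-5, 2, 2) = (12, 15, 15).
With w = (6, 7, 5) − (-1, 8, 5) = (7, -1, 0), w · n = 69.
Since n ≠ 0 the lines are not parallel, and w · n = 69 ≠ 0 so they do not intersect; hence they are skew.
Distance = |w · n| / |n| = |69| / √594 ≈ 2.8311.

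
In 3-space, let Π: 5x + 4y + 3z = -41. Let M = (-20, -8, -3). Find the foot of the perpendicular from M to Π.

Foot = M − λn with λ = (n·M − d)/|n|² = (-141 − (-41))/50 = -2.
Foot = (-20, -8, -3) − (-2)·(5, 4, 3) = (-10, 0, 3).

(-10, 0, 3)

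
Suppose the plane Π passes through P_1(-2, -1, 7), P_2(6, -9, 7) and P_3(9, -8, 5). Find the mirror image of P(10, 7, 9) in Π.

P_1P_2 = (8, -8, 0), P_1P_3 = (11, -7, -2); a normal to Π is P_1P_2 × P_1P_3 = (16, 16, 32).
Using P_1: Π has equation 16x + 16y + 32z = 176.
λ = (n·P − d)/|n|² = (560 − 176)/1536 = 1/4.
Reflection = P − 2λn = (10, 7, 9) − (1/2)·(16, 16, 32) = (2, -1, -7).

(2, -1, -7)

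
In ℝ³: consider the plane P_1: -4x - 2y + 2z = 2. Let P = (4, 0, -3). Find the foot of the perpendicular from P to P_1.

(0, -2, -1)

Foot = P − λn with λ = (n·P − d)/|n|² = (-22 − 2)/24 = -1.
Foot = (4, 0, -3) − (-1)·(-4, -2, 2) = (0, -2, -1).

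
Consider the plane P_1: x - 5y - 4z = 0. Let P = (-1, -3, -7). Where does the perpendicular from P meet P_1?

(-2, 2, -3)

Foot = P − λn with λ = (n·P − d)/|n|² = (42 − 0)/42 = 1.
Foot = (-1, -3, -7) − 1·(1, -5, -4) = (-2, 2, -3).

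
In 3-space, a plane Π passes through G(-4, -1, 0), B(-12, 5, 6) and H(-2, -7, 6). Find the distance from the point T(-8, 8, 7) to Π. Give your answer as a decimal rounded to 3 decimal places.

5.020

GB = (-8, 6, 6), GH = (2, -6, 6); a normal to Π is GB × GH = (72, 60, 36).
Using G: Π has equation 72x + 60y + 36z = -348.
n·T − d = (72)·(-8) + (60)·(8) + (36)·(7) − (-348) = 504; |n| = √10080.
Distance = |504| / √10080 = 504/√10080 ≈ 5.020.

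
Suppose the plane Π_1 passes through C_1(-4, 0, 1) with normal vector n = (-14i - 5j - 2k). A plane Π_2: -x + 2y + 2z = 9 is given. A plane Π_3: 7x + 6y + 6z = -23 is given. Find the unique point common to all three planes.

Π_1: n·r = n·C_1 gives -14x - 5y - 2z = 54.
Solving the 3×3 linear system -14x - 5y - 2z = 54, -x + 2y + 2z = 9, 7x + 6y + 6z = -23 (e.g. by elimination or Cramer's rule, determinant = -60) gives (-5, 4, -2).

(-5, 4, -2)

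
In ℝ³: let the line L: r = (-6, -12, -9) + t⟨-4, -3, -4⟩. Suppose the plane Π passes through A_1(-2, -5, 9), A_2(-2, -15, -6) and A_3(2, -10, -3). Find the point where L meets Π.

(6, -3, 3)

A_1A_2 = (0, -10, -15), A_1A_3 = (4, -5, -12); a normal to Π is A_1A_2 × A_1A_3 = (45, -60, 40).
Using A_1: Π has equation 45x - 60y + 40z = 570.
Substitute r = (-6, -12, -9) + t(-4, -3, -4) into the plane: 90 + (-160)t = 570, so t = -3.
Intersection: (-6, -12, -9) + (-3)·(-4, -3, -4) = (6, -3, 3).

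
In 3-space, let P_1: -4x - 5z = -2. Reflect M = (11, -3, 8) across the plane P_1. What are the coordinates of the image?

(-5, -3, -12)

λ = (n·M − d)/|n|² = (-84 − (-2))/41 = -2.
Reflection = M − 2λn = (11, -3, 8) − (-4)·(-4, 0, -5) = (-5, -3, -12).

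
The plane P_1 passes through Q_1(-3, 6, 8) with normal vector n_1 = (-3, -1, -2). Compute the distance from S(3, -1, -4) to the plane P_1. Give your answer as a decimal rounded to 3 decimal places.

3.474

P_1: n_1·r = n_1·Q_1 gives -3x - y - 2z = -13.
n·S − d = (-3)·(3) + (-1)·(-1) + (-2)·(-4) − (-13) = 13; |n| = √14.
Distance = |13| / √14 = 13/√14 ≈ 3.474.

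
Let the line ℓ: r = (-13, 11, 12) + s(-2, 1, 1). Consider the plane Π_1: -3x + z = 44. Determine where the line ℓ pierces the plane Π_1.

(-11, 10, 11)

Substitute r = (-13, 11, 12) + t(-2, 1, 1) into the plane: 51 + 7t = 44, so t = -1.
Intersection: (-13, 11, 12) + (-1)·(-2, 1, 1) = (-11, 10, 11).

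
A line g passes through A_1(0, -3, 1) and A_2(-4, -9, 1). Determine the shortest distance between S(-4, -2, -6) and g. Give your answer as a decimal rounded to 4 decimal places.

A direction vector for g is A_2 − A_1 = (-4, -6, 0).
Taking (0, -3, 1) on g with direction v = (-4, -6, 0): w = S − (0, -3, 1) = (-4, 1, -7), and w × v = (-42, 28, 28).
Distance = |w × v| / |v| = √3332 / √52 ≈ 8.0048.

8.0048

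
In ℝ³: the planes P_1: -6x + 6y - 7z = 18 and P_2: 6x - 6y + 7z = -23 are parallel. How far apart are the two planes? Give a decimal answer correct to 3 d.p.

0.455

Rescale P_2 by 1/(-1): -6x + 6y - 7z = 23. Then distance = |18 − 23| / √121 ≈ 0.455.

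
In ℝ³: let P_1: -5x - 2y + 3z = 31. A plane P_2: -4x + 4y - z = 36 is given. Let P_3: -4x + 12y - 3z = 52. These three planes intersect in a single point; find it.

(-7, 2, 0)

Solving the 3×3 linear system -5x - 2y + 3z = 31, -4x + 4y - z = 36, -4x + 12y - 3z = 52 (e.g. by elimination or Cramer's rule, determinant = -80) gives (-7, 2, 0).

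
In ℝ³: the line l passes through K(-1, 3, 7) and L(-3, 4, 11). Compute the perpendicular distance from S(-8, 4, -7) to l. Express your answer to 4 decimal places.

A direction vector for l is L − K = (-2, 1, 4).
Taking (-1, 3, 7) on l with direction v = (-2, 1, 4): w = S − (-1, 3, 7) = (-7, 1, -14), and w × v = (18, 56, -5).
Distance = |w × v| / |v| = √3485 / √21 ≈ 12.8823.

12.8823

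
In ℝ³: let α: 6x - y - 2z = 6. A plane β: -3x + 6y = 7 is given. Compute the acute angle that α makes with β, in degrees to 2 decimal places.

56.03

cos θ = |n₁·n₂| / (|n₁||n₂|) = |-24| / (√41 · √45).
θ = arccos(0.55874) ≈ 56.03°.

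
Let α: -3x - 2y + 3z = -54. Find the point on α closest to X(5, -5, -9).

(8, -3, -12)

Foot = X − λn with λ = (n·X − d)/|n|² = (-32 − (-54))/22 = 1.
Foot = (5, -5, -9) − 1·(-3, -2, 3) = (8, -3, -12).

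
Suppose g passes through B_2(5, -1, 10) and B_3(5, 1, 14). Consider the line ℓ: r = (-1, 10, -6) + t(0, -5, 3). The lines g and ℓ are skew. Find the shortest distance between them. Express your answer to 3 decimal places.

6.000

A direction vector for g is B_3 − B_2 = (0, 2, 4).
Common perpendicular direction n = (0, 2, 4) × (0, -5, 3) = (26, 0, 0).
With w = (-1, 10, -6) − (5, -1, 10) = (-6, 11, -16), w · n = -156.
Distance = |w · n| / |n| = |-156| / √676 ≈ 6.000.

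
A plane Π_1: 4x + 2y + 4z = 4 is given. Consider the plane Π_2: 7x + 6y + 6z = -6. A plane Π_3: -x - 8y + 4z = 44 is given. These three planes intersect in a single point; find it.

(0, -4, 3)

Solving the 3×3 linear system 4x + 2y + 4z = 4, 7x + 6y + 6z = -6, -x - 8y + 4z = 44 (e.g. by elimination or Cramer's rule, determinant = 20) gives (0, -4, 3).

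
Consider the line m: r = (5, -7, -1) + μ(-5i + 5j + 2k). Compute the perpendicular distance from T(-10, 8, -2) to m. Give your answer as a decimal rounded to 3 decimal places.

6.736

Taking (5, -7, -1) on m with direction v = (-5, 5, 2): w = T − (5, -7, -1) = (-15, 15, -1), and w × v = (35, 35, 0).
Distance = |w × v| / |v| = √2450 / √54 ≈ 6.736.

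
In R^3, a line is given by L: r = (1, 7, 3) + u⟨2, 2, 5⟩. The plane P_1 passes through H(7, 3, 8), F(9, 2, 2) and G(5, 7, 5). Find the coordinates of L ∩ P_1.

HF = (2, -1, -6), HG = (-2, 4, -3); a normal to P_1 is HF × HG = (27, 18, 6).
Using H: P_1 has equation 27x + 18y + 6z = 291.
Substitute r = (1, 7, 3) + t(2, 2, 5) into the plane: 171 + 120t = 291, so t = 1.
Intersection: (1, 7, 3) + 1·(2, 2, 5) = (3, 9, 8).

(3, 9, 8)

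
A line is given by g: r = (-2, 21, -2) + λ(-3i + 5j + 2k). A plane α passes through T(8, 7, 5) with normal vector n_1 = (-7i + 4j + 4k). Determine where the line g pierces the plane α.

(4, 11, -6)

α: n_1·r = n_1·T gives -7x + 4y + 4z = -8.
Substitute r = (-2, 21, -2) + t(-3, 5, 2) into the plane: 90 + 49t = -8, so t = -2.
Intersection: (-2, 21, -2) + (-2)·(-3, 5, 2) = (4, 11, -6).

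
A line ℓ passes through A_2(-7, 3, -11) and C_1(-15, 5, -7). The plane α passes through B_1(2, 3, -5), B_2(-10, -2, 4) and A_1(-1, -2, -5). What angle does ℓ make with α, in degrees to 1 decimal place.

A direction vector for ℓ is C_1 − A_2 = (-8, 2, 4).
B_1B_2 = (-12, -5, 9), B_1A_1 = (-3, -5, 0); a normal to α is B_1B_2 × B_1A_1 = (45, -27, 45).
Using B_1: α has equation 45x - 27y + 45z = -216.
sin θ = |n·v| / (|n||v|) = |-234| / (√4779 · √84) = 0.36932.
θ ≈ 21.7°.

21.7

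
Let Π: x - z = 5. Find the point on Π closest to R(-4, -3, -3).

Foot = R − λn with λ = (n·R − d)/|n|² = (-1 − 5)/2 = -3.
Foot = (-4, -3, -3) − (-3)·(1, 0, -1) = (-1, -3, -6).

(-1, -3, -6)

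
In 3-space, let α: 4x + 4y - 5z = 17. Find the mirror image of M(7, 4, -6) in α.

(-1, -4, 4)

λ = (n·M − d)/|n|² = (74 − 17)/57 = 1.
Reflection = M − 2λn = (7, 4, -6) − 2·(4, 4, -5) = (-1, -4, 4).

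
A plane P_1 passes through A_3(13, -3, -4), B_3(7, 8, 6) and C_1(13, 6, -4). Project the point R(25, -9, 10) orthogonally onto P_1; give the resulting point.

(10, -9, 1)

A_3B_3 = (-6, 11, 10), A_3C_1 = (0, 9, 0); a normal to P_1 is A_3B_3 × A_3C_1 = (-90, 0, -54).
Using A_3: P_1 has equation -90x - 54z = -954.
Foot = R − λn with λ = (n·R − d)/|n|² = (-2790 − (-954))/11016 = -1/6.
Foot = (25, -9, 10) − (-1/6)·(-90, 0, -54) = (10, -9, 1).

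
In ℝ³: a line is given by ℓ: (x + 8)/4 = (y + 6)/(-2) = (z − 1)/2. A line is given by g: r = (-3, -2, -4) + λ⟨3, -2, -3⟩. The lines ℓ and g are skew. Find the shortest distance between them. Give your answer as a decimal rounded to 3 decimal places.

6.380

ℓ has direction (4, -2, 2) through (-8, -6, 1).
Common perpendicular direction n = (4, -2, 2) × (3, -2, -3) = (10, 18, -2).
With w = (-3, -2, -4) − (-8, -6, 1) = (5, 4, -5), w · n = 132.
Distance = |w · n| / |n| = |132| / √428 ≈ 6.380.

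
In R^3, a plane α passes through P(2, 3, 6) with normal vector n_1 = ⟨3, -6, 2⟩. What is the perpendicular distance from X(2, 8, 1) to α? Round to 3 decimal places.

5.714

α: n_1·r = n_1·P gives 3x - 6y + 2z = 0.
n·X − d = (3)·(2) + (-6)·(8) + (2)·(1) − 0 = -40; |n| = √49.
Distance = |-40| / √49 = 40/√49 ≈ 5.714.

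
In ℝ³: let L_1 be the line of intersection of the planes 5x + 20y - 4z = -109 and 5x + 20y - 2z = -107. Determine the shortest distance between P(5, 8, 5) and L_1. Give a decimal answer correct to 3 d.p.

14.625

Direction of L_1: (5, 20, -4) × (5, 20, -2) = (40, -10, 0).
A point on L_1: solving the two plane equations with x = 7 gives (7, -7, 1).
Taking (7, -7, 1) on L_1 with direction v = (40, -10, 0): w = P − (7, -7, 1) = (-2, 15, 4), and w × v = (40, 160, -580).
Distance = |w × v| / |v| = √363600 / √1700 ≈ 14.625.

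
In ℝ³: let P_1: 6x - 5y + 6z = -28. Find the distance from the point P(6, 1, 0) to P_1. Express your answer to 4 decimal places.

n·P − d = (6)·(6) + (-5)·(1) + (6)·(0) − (-28) = 59; |n| = √97.
Distance = |59| / √97 = 59/√97 ≈ 5.9905.

5.9905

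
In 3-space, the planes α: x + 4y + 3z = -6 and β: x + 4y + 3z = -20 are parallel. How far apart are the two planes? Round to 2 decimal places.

Same normal n = (1, 4, 3) with |n| = √26; distance = |-6 − (-20)| / |n| = 14/√26 ≈ 2.75.

2.75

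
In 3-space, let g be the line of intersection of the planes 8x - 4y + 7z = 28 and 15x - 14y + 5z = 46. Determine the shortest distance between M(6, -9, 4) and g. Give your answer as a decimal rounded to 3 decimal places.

9.063

Direction of g: (8, -4, 7) × (15, -14, 5) = (78, 65, -52).
A point on g: solving the two plane equations with x = -8 gives (-8, -9, 8).
Taking (-8, -9, 8) on g with direction v = (78, 65, -52): w = M − (-8, -9, 8) = (14, 0, -4), and w × v = (260, 416, 910).
Distance = |w × v| / |v| = √1068756 / √13013 ≈ 9.063.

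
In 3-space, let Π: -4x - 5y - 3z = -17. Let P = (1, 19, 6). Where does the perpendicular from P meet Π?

Foot = P − λn with λ = (n·P − d)/|n|² = (-117 − (-17))/50 = -2.
Foot = (1, 19, 6) − (-2)·(-4, -5, -3) = (-7, 9, 0).

(-7, 9, 0)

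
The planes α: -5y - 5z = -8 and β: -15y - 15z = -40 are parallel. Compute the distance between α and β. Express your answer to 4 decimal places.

0.7542

Rescale β by 1/3: -5y - 5z = -40/3. Then distance = |-8 − (-40/3)| / √50 ≈ 0.7542.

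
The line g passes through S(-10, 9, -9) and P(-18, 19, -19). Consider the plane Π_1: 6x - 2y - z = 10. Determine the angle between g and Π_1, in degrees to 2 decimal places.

A direction vector for g is P − S = (-8, 10, -10).
sin θ = |n·v| / (|n||v|) = |-58| / (√41 · √264) = 0.55749.
θ ≈ 33.88°.

33.88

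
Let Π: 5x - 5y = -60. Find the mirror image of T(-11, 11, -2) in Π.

λ = (n·T − d)/|n|² = (-110 − (-60))/50 = -1.
Reflection = T − 2λn = (-11, 11, -2) − (-2)·(5, -5, 0) = (-1, 1, -2).

(-1, 1, -2)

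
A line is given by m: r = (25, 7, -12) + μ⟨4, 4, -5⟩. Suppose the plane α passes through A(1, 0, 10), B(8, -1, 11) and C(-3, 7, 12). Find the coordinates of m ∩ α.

AB = (7, -1, 1), AC = (-4, 7, 2); a normal to α is AB × AC = (-9, -18, 45).
Using A: α has equation -9x - 18y + 45z = 441.
Substitute r = (25, 7, -12) + t(4, 4, -5) into the plane: -891 + (-333)t = 441, so t = -4.
Intersection: (25, 7, -12) + (-4)·(4, 4, -5) = (9, -9, 8).

(9, -9, 8)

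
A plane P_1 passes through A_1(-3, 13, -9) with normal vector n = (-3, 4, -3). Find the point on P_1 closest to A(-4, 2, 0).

P_1: n·r = n·A_1 gives -3x + 4y - 3z = 88.
Foot = A − λn with λ = (n·A − d)/|n|² = (20 − 88)/34 = -2.
Foot = (-4, 2, 0) − (-2)·(-3, 4, -3) = (-10, 10, -6).

(-10, 10, -6)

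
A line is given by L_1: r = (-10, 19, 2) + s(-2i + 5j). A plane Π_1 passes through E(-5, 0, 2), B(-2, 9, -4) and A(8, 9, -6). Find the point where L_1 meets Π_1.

EB = (3, 9, -6), EA = (13, 9, -8); a normal to Π_1 is EB × EA = (-18, -54, -90).
Using E: Π_1 has equation -18x - 54y - 90z = -90.
Substitute r = (-10, 19, 2) + t(-2, 5, 0) into the plane: -1026 + (-234)t = -90, so t = -4.
Intersection: (-10, 19, 2) + (-4)·(-2, 5, 0) = (-2, -1, 2).

(-2, -1, 2)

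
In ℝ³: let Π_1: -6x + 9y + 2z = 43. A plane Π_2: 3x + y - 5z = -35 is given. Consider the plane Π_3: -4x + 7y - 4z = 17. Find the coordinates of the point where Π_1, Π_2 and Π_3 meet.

Solving the 3×3 linear system -6x + 9y + 2z = 43, 3x + y - 5z = -35, -4x + 7y - 4z = 17 (e.g. by elimination or Cramer's rule, determinant = 152) gives (-8, -1, 2).

(-8, -1, 2)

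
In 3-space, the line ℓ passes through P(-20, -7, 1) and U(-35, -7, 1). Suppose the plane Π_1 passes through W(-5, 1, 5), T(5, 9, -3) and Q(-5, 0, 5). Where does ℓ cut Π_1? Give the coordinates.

(0, -7, 1)

A direction vector for ℓ is U − P = (-15, 0, 0).
WT = (10, 8, -8), WQ = (0, -1, 0); a normal to Π_1 is WT × WQ = (-8, 0, -10).
Using W: Π_1 has equation -8x - 10z = -10.
Substitute r = (-20, -7, 1) + t(-15, 0, 0) into the plane: 150 + 120t = -10, so t = -4/3.
Intersection: (-20, -7, 1) + (-4/3)·(-15, 0, 0) = (0, -7, 1).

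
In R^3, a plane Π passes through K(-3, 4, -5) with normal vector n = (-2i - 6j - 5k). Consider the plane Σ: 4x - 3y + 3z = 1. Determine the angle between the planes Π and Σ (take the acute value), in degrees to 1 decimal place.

Π: n·r = n·K gives -2x - 6y - 5z = 7.
cos θ = |n₁·n₂| / (|n₁||n₂|) = |-5| / (√65 · √34).
θ = arccos(0.10636) ≈ 83.9°.

83.9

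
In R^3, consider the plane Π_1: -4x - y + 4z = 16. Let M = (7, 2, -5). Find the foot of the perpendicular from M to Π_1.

Foot = M − λn with λ = (n·M − d)/|n|² = (-50 − 16)/33 = -2.
Foot = (7, 2, -5) − (-2)·(-4, -1, 4) = (-1, 0, 3).

(-1, 0, 3)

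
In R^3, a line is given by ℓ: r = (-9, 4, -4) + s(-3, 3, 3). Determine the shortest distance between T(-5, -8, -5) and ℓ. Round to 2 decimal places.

8.04

Taking (-9, 4, -4) on ℓ with direction v = (-3, 3, 3): w = T − (-9, 4, -4) = (4, -12, -1), and w × v = (-33, -9, -24).
Distance = |w × v| / |v| = √1746 / √27 ≈ 8.04.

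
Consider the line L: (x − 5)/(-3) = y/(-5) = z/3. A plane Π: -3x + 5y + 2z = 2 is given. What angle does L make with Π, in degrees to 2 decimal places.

14.32

L has direction (-3, -5, 3) through (5, 0, 0).
sin θ = |n·v| / (|n||v|) = |-10| / (√38 · √43) = 0.24739.
θ ≈ 14.32°.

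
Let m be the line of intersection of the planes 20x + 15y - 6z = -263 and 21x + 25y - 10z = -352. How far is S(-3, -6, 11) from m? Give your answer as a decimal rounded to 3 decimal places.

Direction of m: (20, 15, -6) × (21, 25, -10) = (0, 74, 185).
A point on m: solving the two plane equations with y = -7 gives (-7, -7, 3).
Taking (-7, -7, 3) on m with direction v = (0, 74, 185): w = S − (-7, -7, 3) = (4, 1, 8), and w × v = (-407, -740, 296).
Distance = |w × v| / |v| = √800865 / √39701 ≈ 4.491.

4.491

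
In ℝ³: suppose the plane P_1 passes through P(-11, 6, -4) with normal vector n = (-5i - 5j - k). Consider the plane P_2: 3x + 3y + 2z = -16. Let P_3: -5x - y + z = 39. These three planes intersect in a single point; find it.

(-8, 2, 1)

P_1: n·r = n·P gives -5x - 5y - z = 29.
Solving the 3×3 linear system -5x - 5y - z = 29, 3x + 3y + 2z = -16, -5x - y + z = 39 (e.g. by elimination or Cramer's rule, determinant = 28) gives (-8, 2, 1).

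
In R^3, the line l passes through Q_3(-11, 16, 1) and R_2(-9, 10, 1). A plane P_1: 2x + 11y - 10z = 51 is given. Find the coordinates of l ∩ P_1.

A direction vector for l is R_2 − Q_3 = (2, -6, 0).
Substitute r = (-11, 16, 1) + t(2, -6, 0) into the plane: 144 + (-62)t = 51, so t = 3/2.
Intersection: (-11, 16, 1) + (3/2)·(2, -6, 0) = (-8, 7, 1).

(-8, 7, 1)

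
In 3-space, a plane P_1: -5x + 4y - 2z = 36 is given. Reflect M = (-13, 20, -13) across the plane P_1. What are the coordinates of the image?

λ = (n·M − d)/|n|² = (171 − 36)/45 = 3.
Reflection = M − 2λn = (-13, 20, -13) − 6·(-5, 4, -2) = (17, -4, -1).

(17, -4, -1)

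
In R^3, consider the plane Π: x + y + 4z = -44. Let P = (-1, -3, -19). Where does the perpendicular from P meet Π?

Foot = P − λn with λ = (n·P − d)/|n|² = (-80 − (-44))/18 = -2.
Foot = (-1, -3, -19) − (-2)·(1, 1, 4) = (1, -1, -11).

(1, -1, -11)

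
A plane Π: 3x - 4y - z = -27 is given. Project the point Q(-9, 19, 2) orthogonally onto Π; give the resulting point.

(0, 7, -1)

Foot = Q − λn with λ = (n·Q − d)/|n|² = (-105 − (-27))/26 = -3.
Foot = (-9, 19, 2) − (-3)·(3, -4, -1) = (0, 7, -1).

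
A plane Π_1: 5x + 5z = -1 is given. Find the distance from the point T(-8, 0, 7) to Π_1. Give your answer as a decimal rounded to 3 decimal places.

n·T − d = (5)·(-8) + (0)·(0) + (5)·(7) − (-1) = -4; |n| = √50.
Distance = |-4| / √50 = 4/√50 ≈ 0.566.

0.566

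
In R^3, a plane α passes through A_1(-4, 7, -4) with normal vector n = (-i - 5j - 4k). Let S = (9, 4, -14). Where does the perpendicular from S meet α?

(10, 9, -10)

α: n·r = n·A_1 gives -x - 5y - 4z = -15.
Foot = S − λn with λ = (n·S − d)/|n|² = (27 − (-15))/42 = 1.
Foot = (9, 4, -14) − 1·(-1, -5, -4) = (10, 9, -10).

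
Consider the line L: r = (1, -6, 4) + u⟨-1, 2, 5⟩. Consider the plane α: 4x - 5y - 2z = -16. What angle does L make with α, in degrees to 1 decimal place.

sin θ = |n·v| / (|n||v|) = |-24| / (√45 · √30) = 0.65320.
θ ≈ 40.8°.

40.8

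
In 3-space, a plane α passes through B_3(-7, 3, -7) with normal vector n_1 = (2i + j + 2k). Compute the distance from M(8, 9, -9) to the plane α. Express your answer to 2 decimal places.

α: n_1·r = n_1·B_3 gives 2x + y + 2z = -25.
n·M − d = (2)·(8) + (1)·(9) + (2)·(-9) − (-25) = 32; |n| = √9.
Distance = |32| / √9 = 32/√9 ≈ 10.67.

10.67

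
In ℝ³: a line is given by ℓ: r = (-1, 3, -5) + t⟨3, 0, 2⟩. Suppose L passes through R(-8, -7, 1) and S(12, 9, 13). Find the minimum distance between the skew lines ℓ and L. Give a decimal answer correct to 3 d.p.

8.162

A direction vector for L is S − R = (20, 16, 12).
Common perpendicular direction n = (3, 0, 2) × (20, 16, 12) = (-32, 4, 48).
With w = (-8, -7, 1) − (-1, 3, -5) = (-7, -10, 6), w · n = 472.
Distance = |w · n| / |n| = |472| / √3344 ≈ 8.162.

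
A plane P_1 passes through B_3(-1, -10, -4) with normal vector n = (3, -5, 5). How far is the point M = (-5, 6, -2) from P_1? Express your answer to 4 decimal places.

P_1: n·r = n·B_3 gives 3x - 5y + 5z = 27.
n·M − d = (3)·(-5) + (-5)·(6) + (5)·(-2) − 27 = -82; |n| = √59.
Distance = |-82| / √59 = 82/√59 ≈ 10.6755.

10.6755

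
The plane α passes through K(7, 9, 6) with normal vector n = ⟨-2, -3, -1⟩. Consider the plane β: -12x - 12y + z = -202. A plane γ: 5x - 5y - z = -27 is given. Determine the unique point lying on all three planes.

α: n·r = n·K gives -2x - 3y - z = -47.
Solving the 3×3 linear system -2x - 3y - z = -47, -12x - 12y + z = -202, 5x - 5y - z = -27 (e.g. by elimination or Cramer's rule, determinant = -133) gives (6, 11, 2).

(6, 11, 2)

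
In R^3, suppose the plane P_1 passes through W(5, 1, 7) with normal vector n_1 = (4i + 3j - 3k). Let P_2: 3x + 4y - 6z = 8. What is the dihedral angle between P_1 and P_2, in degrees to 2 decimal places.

P_1: n_1·r = n_1·W gives 4x + 3y - 3z = 2.
cos θ = |n₁·n₂| / (|n₁||n₂|) = |42| / (√34 · √61).
θ = arccos(0.92224) ≈ 22.74°.

22.74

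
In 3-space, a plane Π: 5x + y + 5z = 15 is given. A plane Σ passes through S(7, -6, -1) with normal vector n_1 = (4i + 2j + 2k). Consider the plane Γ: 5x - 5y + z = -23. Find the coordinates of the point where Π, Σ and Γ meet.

Σ: n_1·r = n_1·S gives 4x + 2y + 2z = 14.
Solving the 3×3 linear system 5x + y + 5z = 15, 4x + 2y + 2z = 14, 5x - 5y + z = -23 (e.g. by elimination or Cramer's rule, determinant = -84) gives (0, 5, 2).

(0, 5, 2)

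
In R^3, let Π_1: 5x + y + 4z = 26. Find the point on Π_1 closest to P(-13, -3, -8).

(2, 0, 4)

Foot = P − λn with λ = (n·P − d)/|n|² = (-100 − 26)/42 = -3.
Foot = (-13, -3, -8) − (-3)·(5, 1, 4) = (2, 0, 4).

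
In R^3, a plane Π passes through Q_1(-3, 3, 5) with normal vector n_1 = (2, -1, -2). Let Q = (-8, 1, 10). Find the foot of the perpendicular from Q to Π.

(-4, -1, 6)

Π: n_1·r = n_1·Q_1 gives 2x - y - 2z = -19.
Foot = Q − λn with λ = (n·Q − d)/|n|² = (-37 − (-19))/9 = -2.
Foot = (-8, 1, 10) − (-2)·(2, -1, -2) = (-4, -1, 6).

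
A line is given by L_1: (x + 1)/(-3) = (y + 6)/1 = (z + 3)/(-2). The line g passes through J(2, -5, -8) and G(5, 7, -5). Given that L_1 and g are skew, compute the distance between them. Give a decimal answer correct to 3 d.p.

L_1 has direction (-3, 1, -2) through (-1, -6, -3).
A direction vector for g is G − J = (3, 12, 3).
Common perpendicular direction n = (-3, 1, -2) × (3, 12, 3) = (27, 3, -39).
With w = (2, -5, -8) − (-1, -6, -3) = (3, 1, -5), w · n = 279.
Distance = |w · n| / |n| = |279| / √2259 ≈ 5.870.

5.870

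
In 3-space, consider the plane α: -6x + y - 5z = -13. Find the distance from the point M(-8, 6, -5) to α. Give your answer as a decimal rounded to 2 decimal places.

11.68

n·M − d = (-6)·(-8) + (1)·(6) + (-5)·(-5) − (-13) = 92; |n| = √62.
Distance = |92| / √62 = 92/√62 ≈ 11.68.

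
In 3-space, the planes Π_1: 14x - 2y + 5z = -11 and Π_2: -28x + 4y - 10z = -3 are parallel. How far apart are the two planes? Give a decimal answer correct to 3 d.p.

Rescale Π_2 by 1/(-2): 14x - 2y + 5z = 3/2. Then distance = |-11 − (3/2)| / √225 ≈ 0.833.

0.833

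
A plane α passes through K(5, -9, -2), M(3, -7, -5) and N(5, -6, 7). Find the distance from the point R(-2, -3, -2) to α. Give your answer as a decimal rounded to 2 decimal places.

KM = (-2, 2, -3), KN = (0, 3, 9); a normal to α is KM × KN = (27, 18, -6).
Using K: α has equation 27x + 18y - 6z = -15.
n·R − d = (27)·(-2) + (18)·(-3) + (-6)·(-2) − (-15) = -81; |n| = √1089.
Distance = |-81| / √1089 = 81/√1089 ≈ 2.45.

2.45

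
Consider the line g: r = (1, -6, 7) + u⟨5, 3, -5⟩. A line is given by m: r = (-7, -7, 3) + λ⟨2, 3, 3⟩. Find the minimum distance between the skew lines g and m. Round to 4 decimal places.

5.6696

Common perpendicular direction n = (5, 3, -5) × (2, 3, 3) = (24, -25, 9).
With w = (-7, -7, 3) − (1, -6, 7) = (-8, -1, -4), w · n = -203.
Distance = |w · n| / |n| = |-203| / √1282 ≈ 5.6696.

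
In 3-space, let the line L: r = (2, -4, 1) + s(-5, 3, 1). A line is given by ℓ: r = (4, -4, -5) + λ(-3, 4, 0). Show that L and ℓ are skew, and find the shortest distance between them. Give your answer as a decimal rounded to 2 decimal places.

4.80

Common perpendicular direction n = (-5, 3, 1) × (-3, 4, 0) = (-4, -3, -11).
With w = (4, -4, -5) − (2, -4, 1) = (2, 0, -6), w · n = 58.
Since n ≠ 0 the lines are not parallel, and w · n = 58 ≠ 0 so they do not intersect; hence they are skew.
Distance = |w · n| / |n| = |58| / √146 ≈ 4.80.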